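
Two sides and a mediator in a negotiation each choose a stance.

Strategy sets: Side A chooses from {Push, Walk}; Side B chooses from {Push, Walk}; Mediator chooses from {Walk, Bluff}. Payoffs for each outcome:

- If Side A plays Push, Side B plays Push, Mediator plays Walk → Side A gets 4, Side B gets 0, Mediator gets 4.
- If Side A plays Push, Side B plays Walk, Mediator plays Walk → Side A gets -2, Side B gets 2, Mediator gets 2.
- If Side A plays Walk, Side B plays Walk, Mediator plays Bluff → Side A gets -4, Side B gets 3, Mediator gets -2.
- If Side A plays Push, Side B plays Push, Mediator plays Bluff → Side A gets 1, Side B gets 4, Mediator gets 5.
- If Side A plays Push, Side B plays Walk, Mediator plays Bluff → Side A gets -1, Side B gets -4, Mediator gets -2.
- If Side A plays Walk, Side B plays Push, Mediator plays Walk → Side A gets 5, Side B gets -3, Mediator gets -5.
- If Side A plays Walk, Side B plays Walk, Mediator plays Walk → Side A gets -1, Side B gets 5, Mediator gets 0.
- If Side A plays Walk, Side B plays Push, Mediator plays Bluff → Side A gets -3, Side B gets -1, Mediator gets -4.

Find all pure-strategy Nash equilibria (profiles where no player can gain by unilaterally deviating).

(Push, Push, Bluff) and (Walk, Walk, Walk)

(Push, Push, Walk): Side A can switch to Walk (4 → 5). Not NE.
(Push, Push, Bluff): Side A gets 1, best alternative -3; Side B gets 4, best alternative -4; Mediator gets 5, best alternative 4. No profitable deviation — NE.
(Push, Walk, Walk): Side A can switch to Walk (-2 → -1). Not NE.
(Push, Walk, Bluff): Side B can switch to Push (-4 → 4). Not NE.
(Walk, Push, Walk): Side B can switch to Walk (-3 → 5). Not NE.
(Walk, Push, Bluff): Side A can switch to Push (-3 → 1). Not NE.
(Walk, Walk, Walk): Side A gets -1, best alternative -2; Side B gets 5, best alternative -3; Mediator gets 0, best alternative -2. No profitable deviation — NE.
(Walk, Walk, Bluff): Side A can switch to Push (-4 → -1). Not NE.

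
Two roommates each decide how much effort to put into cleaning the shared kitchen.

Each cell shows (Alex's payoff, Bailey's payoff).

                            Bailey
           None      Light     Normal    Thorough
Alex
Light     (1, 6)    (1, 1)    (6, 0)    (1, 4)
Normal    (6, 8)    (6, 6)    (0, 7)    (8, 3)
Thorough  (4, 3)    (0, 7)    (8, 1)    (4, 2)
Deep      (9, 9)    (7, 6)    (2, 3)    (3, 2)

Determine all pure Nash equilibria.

(Deep, None)

(Light, None): Alex can switch to Normal (1 → 6). Not NE.
(Light, Light): Alex can switch to Normal (1 → 6). Not NE.
(Light, Normal): Alex can switch to Thorough (6 → 8). Not NE.
(Light, Thorough): Alex can switch to Normal (1 → 8). Not NE.
(Normal, None): Alex can switch to Deep (6 → 9). Not NE.
(Normal, Light): Alex can switch to Deep (6 → 7). Not NE.
(Normal, Normal): Alex can switch to Light (0 → 6). Not NE.
(Normal, Thorough): Bailey can switch to None (3 → 8). Not NE.
(Deep, None): Alex gets 9, best alternative 6; Bailey gets 9, best alternative 6. No profitable deviation — NE.
(The remaining 7 profiles each have a profitable deviation by the same check.)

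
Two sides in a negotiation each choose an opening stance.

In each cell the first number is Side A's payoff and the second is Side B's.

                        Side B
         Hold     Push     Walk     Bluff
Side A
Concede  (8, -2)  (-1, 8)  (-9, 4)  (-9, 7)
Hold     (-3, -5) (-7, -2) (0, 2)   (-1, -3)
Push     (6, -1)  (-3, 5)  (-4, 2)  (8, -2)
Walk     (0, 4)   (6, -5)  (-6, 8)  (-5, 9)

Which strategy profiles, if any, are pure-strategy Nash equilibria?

(Concede, Hold): Side B can switch to Push (-2 → 8). Not NE.
(Concede, Push): Side A can switch to Walk (-1 → 6). Not NE.
(Concede, Walk): Side A can switch to Hold (-9 → 0). Not NE.
(Concede, Bluff): Side A can switch to Hold (-9 → -1). Not NE.
(Hold, Hold): Side A can switch to Concede (-3 → 8). Not NE.
(Hold, Push): Side A can switch to Concede (-7 → -1). Not NE.
(Hold, Walk): Side A gets 0, best alternative -4; Side B gets 2, best alternative -2. No profitable deviation — NE.
(Hold, Bluff): Side A can switch to Push (-1 → 8). Not NE.
(Push, Hold): Side A can switch to Concede (6 → 8). Not NE.
(Push, Push): Side A can switch to Concede (-3 → -1). Not NE.
(Push, Walk): Side A can switch to Hold (-4 → 0). Not NE.
(The remaining 5 profiles each have a profitable deviation by the same check.)

Pure NE: (Hold, Walk)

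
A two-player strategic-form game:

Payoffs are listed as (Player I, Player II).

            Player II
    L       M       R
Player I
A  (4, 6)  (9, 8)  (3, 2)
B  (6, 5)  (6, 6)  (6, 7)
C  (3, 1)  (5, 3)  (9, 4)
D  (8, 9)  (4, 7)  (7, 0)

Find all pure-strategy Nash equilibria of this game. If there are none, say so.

For each strategy profile, look for a profitable unilateral deviation.
(A, L): Player I can switch to B (4 → 6). Not NE.
(A, M): Player I gets 9, best alternative 6; Player II gets 8, best alternative 6. No profitable deviation — NE.
(A, R): Player I can switch to B (3 → 6). Not NE.
(B, L): Player I can switch to D (6 → 8). Not NE.
(B, M): Player I can switch to A (6 → 9). Not NE.
(B, R): Player I can switch to C (6 → 9). Not NE.
(C, L): Player I can switch to A (3 → 4). Not NE.
(C, R): Player I gets 9, best alternative 7; Player II gets 4, best alternative 3. No profitable deviation — NE.
(D, L): Player I gets 8, best alternative 6; Player II gets 9, best alternative 7. No profitable deviation — NE.
(The remaining 3 profiles each have a profitable deviation by the same check.)

(A, M), (C, R), (D, L)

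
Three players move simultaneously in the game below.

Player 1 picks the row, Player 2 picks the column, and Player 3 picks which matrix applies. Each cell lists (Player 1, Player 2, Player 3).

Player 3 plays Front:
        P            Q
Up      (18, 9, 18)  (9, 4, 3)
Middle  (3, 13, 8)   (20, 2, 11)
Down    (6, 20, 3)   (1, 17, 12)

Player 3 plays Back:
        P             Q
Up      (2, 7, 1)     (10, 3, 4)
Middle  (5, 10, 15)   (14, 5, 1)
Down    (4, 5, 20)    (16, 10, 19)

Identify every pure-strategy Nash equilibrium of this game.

(Up, P, Front): Player 1 gets 18, best alternative 6; Player 2 gets 9, best alternative 4; Player 3 gets 18, best alternative 1. No profitable deviation — NE.
(Up, P, Back): Player 1 can switch to Middle (2 → 5). Not NE.
(Up, Q, Front): Player 1 can switch to Middle (9 → 20). Not NE.
(Up, Q, Back): Player 1 can switch to Middle (10 → 14). Not NE.
(Middle, P, Front): Player 1 can switch to Up (3 → 18). Not NE.
(Middle, P, Back): Player 1 gets 5, best alternative 4; Player 2 gets 10, best alternative 5; Player 3 gets 15, best alternative 8. No profitable deviation — NE.
(Middle, Q, Front): Player 2 can switch to P (2 → 13). Not NE.
(Middle, Q, Back): Player 1 can switch to Down (14 → 16). Not NE.
(Down, P, Front): Player 1 can switch to Up (6 → 18). Not NE.
(Down, P, Back): Player 1 can switch to Middle (4 → 5). Not NE.
(Down, Q, Front): Player 1 can switch to Up (1 → 9). Not NE.
(Down, Q, Back): Player 1 gets 16, best alternative 14; Player 2 gets 10, best alternative 5; Player 3 gets 19, best alternative 12. No profitable deviation — NE.

The pure Nash equilibria are (Up, P, Front), (Middle, P, Back), (Down, Q, Back).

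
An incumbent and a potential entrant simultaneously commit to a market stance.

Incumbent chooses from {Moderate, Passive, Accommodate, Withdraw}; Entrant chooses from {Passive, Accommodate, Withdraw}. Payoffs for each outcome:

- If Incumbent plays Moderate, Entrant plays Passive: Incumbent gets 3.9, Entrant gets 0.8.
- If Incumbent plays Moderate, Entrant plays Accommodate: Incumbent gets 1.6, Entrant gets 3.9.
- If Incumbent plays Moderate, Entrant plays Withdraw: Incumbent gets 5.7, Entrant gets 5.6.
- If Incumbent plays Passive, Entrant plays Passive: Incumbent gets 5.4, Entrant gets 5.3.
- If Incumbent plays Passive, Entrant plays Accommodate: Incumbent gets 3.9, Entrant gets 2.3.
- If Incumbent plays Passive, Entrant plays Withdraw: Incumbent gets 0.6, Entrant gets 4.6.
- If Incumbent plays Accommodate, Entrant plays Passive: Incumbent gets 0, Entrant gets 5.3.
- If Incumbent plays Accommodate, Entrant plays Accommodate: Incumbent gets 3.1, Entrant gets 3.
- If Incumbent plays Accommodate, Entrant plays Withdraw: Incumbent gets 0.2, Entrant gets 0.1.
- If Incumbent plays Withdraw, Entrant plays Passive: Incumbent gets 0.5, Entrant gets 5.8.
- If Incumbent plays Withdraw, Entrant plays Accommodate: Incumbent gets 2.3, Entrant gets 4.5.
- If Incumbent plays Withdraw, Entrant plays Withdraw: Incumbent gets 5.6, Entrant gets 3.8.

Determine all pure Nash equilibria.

Incumbent against Passive: payoffs 3.9, 5.4, 0, 0.5 → best response Passive.
Incumbent against Accommodate: payoffs 1.6, 3.9, 3.1, 2.3 → best response Passive.
Incumbent against Withdraw: payoffs 5.7, 0.6, 0.2, 5.6 → best response Moderate.
Entrant against Moderate: payoffs 0.8, 3.9, 5.6 → best response Withdraw.
Entrant against Passive: payoffs 5.3, 2.3, 4.6 → best response Passive.
Entrant against Accommodate: payoffs 5.3, 3, 0.1 → best response Passive.
Entrant against Withdraw: payoffs 5.8, 4.5, 3.8 → best response Passive.
Mutual best responses: (Moderate, Withdraw); (Passive, Passive).

(Moderate, Withdraw); (Passive, Passive)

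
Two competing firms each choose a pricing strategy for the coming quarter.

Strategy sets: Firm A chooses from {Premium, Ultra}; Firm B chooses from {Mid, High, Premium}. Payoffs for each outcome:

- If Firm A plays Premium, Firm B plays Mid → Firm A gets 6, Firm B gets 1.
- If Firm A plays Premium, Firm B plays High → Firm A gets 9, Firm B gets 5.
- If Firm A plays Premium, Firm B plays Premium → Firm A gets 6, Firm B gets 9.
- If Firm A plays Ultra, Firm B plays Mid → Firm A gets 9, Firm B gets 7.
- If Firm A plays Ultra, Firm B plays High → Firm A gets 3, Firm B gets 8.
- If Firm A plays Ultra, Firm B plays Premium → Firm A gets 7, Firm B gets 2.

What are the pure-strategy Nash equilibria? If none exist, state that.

Check each profile: it is a Nash equilibrium iff no player can strictly gain by switching unilaterally.
(Premium, Mid): Firm A can switch to Ultra (6 → 9). Not NE.
(Premium, High): Firm B can switch to Premium (5 → 9). Not NE.
(Premium, Premium): Firm A can switch to Ultra (6 → 7). Not NE.
(Ultra, Mid): Firm B can switch to High (7 → 8). Not NE.
(Ultra, High): Firm A can switch to Premium (3 → 9). Not NE.
(Ultra, Premium): Firm B can switch to Mid (2 → 7). Not NE.

No pure-strategy Nash equilibrium.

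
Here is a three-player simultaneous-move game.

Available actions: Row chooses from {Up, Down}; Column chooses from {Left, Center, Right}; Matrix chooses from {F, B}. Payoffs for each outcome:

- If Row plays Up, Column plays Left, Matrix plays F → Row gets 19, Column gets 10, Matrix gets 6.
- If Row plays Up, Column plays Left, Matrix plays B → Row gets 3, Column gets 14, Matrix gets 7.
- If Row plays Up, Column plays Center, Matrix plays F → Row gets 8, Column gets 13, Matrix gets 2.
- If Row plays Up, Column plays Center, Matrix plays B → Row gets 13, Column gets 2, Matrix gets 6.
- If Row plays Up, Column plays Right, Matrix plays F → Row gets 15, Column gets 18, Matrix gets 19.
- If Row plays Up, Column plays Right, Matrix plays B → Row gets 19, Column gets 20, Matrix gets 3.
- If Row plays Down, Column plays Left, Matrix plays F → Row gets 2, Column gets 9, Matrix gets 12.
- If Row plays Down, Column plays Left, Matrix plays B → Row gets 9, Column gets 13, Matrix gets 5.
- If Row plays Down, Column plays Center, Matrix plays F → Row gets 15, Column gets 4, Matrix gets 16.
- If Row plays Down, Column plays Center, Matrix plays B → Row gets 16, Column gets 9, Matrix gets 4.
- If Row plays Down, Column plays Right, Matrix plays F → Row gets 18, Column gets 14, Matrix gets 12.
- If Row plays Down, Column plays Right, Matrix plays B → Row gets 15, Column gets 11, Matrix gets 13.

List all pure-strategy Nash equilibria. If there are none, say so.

Row against (Left, F): payoffs 19, 2 → best response Up.
Row against (Left, B): payoffs 3, 9 → best response Down.
Row against (Center, F): payoffs 8, 15 → best response Down.
Row against (Center, B): payoffs 13, 16 → best response Down.
Row against (Right, F): payoffs 15, 18 → best response Down.
Row against (Right, B): payoffs 19, 15 → best response Up.
Column against (Up, F): payoffs 10, 13, 18 → best response Right.
Column against (Up, B): payoffs 14, 2, 20 → best response Right.
Column against (Down, F): payoffs 9, 4, 14 → best response Right.
Column against (Down, B): payoffs 13, 9, 11 → best response Left.
Matrix against (Up, Left): payoffs 6, 7 → best response B.
Matrix against (Up, Center): payoffs 2, 6 → best response B.
Matrix against (Up, Right): payoffs 19, 3 → best response F.
Matrix against (Down, Left): payoffs 12, 5 → best response F.
Matrix against (Down, Center): payoffs 16, 4 → best response F.
Matrix against (Down, Right): payoffs 12, 13 → best response B.
No profile is a mutual best response for all players.

This game has no pure Nash equilibrium.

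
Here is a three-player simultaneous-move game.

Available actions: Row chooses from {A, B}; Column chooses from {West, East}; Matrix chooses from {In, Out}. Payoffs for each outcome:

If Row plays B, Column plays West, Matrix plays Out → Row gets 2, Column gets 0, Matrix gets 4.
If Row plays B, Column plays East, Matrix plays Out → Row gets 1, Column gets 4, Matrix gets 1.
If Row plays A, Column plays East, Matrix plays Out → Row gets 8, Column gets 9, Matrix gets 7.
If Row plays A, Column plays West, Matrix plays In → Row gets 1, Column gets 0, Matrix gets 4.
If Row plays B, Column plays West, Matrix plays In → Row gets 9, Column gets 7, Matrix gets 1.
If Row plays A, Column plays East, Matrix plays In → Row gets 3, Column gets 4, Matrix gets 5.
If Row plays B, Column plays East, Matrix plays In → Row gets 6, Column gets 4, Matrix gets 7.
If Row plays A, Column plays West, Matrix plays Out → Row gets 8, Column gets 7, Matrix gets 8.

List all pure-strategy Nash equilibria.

Row against (West, In): payoffs 1, 9 → best response B.
Row against (West, Out): payoffs 8, 2 → best response A.
Row against (East, In): payoffs 3, 6 → best response B.
Row against (East, Out): payoffs 8, 1 → best response A.
Column against (A, In): payoffs 0, 4 → best response East.
Column against (A, Out): payoffs 7, 9 → best response East.
Column against (B, In): payoffs 7, 4 → best response West.
Column against (B, Out): payoffs 0, 4 → best response East.
Matrix against (A, West): payoffs 4, 8 → best response Out.
Matrix against (A, East): payoffs 5, 7 → best response Out.
Matrix against (B, West): payoffs 1, 4 → best response Out.
Matrix against (B, East): payoffs 7, 1 → best response In.
Mutual best responses: (A, East, Out).

Pure NE: (A, East, Out)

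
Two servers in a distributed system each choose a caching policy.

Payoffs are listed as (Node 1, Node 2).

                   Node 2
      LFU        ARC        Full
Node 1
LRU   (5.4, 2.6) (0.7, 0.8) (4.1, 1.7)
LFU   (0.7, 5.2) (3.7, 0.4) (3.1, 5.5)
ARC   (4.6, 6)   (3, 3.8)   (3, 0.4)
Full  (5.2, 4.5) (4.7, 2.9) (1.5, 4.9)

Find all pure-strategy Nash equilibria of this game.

Node 1 against LFU: payoffs 5.4, 0.7, 4.6, 5.2 → best response LRU.
Node 1 against ARC: payoffs 0.7, 3.7, 3, 4.7 → best response Full.
Node 1 against Full: payoffs 4.1, 3.1, 3, 1.5 → best response LRU.
Node 2 against LRU: payoffs 2.6, 0.8, 1.7 → best response LFU.
Node 2 against LFU: payoffs 5.2, 0.4, 5.5 → best response Full.
Node 2 against ARC: payoffs 6, 3.8, 0.4 → best response LFU.
Node 2 against Full: payoffs 4.5, 2.9, 4.9 → best response Full.
Mutual best responses: (LRU, LFU).

Pure NE: (LRU, LFU)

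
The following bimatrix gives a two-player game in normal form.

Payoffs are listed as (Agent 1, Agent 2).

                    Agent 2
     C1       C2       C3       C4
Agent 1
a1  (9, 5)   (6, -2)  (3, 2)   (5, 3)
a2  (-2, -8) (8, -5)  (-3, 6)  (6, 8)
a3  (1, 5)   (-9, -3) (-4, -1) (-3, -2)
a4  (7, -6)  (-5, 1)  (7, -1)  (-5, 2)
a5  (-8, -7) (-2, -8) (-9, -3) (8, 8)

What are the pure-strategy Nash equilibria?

(a1, C1) and (a5, C4)

Agent 1 against C1: payoffs 9, -2, 1, 7, -8 → best response a1.
Agent 1 against C2: payoffs 6, 8, -9, -5, -2 → best response a2.
Agent 1 against C3: payoffs 3, -3, -4, 7, -9 → best response a4.
Agent 1 against C4: payoffs 5, 6, -3, -5, 8 → best response a5.
Agent 2 against a1: payoffs 5, -2, 2, 3 → best response C1.
Agent 2 against a2: payoffs -8, -5, 6, 8 → best response C4.
Agent 2 against a3: payoffs 5, -3, -1, -2 → best response C1.
Agent 2 against a4: payoffs -6, 1, -1, 2 → best response C4.
Agent 2 against a5: payoffs -7, -8, -3, 8 → best response C4.
Mutual best responses: (a1, C1); (a5, C4).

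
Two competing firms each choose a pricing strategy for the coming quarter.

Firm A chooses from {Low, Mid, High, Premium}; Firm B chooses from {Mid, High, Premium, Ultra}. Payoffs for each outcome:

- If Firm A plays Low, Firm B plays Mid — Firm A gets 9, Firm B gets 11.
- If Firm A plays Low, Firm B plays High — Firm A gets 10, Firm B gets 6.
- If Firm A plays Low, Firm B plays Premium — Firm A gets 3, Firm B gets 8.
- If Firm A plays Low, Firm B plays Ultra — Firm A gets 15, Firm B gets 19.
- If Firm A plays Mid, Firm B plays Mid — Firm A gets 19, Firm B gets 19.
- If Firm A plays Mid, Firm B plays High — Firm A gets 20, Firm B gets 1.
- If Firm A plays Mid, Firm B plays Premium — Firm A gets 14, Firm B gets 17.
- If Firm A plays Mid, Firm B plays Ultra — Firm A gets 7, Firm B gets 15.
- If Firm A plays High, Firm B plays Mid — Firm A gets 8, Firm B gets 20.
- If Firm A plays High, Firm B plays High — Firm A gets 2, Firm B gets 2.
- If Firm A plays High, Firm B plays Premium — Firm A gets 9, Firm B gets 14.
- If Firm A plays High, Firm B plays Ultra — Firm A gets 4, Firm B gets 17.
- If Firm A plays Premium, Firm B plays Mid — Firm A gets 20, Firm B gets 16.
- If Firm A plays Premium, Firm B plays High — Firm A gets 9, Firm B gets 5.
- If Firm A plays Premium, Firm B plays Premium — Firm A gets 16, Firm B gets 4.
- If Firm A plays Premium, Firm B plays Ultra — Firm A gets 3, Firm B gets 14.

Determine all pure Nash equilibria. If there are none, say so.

Pure-strategy Nash equilibria: (Low, Ultra); (Premium, Mid)

(Low, Mid): Firm A can switch to Mid (9 → 19). Not NE.
(Low, High): Firm A can switch to Mid (10 → 20). Not NE.
(Low, Premium): Firm A can switch to Mid (3 → 14). Not NE.
(Low, Ultra): Firm A gets 15, best alternative 7; Firm B gets 19, best alternative 11. No profitable deviation — NE.
(Mid, Mid): Firm A can switch to Premium (19 → 20). Not NE.
(Mid, High): Firm B can switch to Mid (1 → 19). Not NE.
(Mid, Premium): Firm A can switch to Premium (14 → 16). Not NE.
(Premium, Mid): Firm A gets 20, best alternative 19; Firm B gets 16, best alternative 14. No profitable deviation — NE.
(The remaining 8 profiles each have a profitable deviation by the same check.)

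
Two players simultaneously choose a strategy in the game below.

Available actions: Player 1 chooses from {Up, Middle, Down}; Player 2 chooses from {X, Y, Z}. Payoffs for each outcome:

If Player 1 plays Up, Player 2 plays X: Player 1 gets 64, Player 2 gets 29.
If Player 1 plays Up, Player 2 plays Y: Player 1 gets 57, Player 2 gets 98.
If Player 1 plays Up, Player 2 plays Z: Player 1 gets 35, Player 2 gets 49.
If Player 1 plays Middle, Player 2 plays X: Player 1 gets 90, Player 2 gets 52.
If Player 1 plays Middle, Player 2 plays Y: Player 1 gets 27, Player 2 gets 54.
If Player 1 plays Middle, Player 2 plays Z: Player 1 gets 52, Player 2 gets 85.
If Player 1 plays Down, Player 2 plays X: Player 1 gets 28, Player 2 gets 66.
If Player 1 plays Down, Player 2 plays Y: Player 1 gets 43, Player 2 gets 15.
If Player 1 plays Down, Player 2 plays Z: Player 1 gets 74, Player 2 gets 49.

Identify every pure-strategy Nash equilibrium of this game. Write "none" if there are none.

(Up, Y)

Player 1 against X: payoffs 64, 90, 28 → best response Middle.
Player 1 against Y: payoffs 57, 27, 43 → best response Up.
Player 1 against Z: payoffs 35, 52, 74 → best response Down.
Player 2 against Up: payoffs 29, 98, 49 → best response Y.
Player 2 against Middle: payoffs 52, 54, 85 → best response Z.
Player 2 against Down: payoffs 66, 15, 49 → best response X.
Mutual best responses: (Up, Y).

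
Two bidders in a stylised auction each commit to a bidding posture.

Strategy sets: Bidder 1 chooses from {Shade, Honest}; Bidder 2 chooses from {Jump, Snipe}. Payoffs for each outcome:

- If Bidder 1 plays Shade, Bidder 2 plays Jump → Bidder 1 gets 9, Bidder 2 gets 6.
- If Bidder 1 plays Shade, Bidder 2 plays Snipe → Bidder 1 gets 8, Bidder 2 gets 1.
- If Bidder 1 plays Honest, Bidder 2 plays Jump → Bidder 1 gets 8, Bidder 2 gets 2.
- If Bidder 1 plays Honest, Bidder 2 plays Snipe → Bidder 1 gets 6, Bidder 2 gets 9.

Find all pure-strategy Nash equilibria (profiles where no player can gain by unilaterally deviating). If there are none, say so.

Pure NE: (Shade, Jump)

Bidder 1 against Jump: payoffs 9, 8 → best response Shade.
Bidder 1 against Snipe: payoffs 8, 6 → best response Shade.
Bidder 2 against Shade: payoffs 6, 1 → best response Jump.
Bidder 2 against Honest: payoffs 2, 9 → best response Snipe.
Mutual best responses: (Shade, Jump).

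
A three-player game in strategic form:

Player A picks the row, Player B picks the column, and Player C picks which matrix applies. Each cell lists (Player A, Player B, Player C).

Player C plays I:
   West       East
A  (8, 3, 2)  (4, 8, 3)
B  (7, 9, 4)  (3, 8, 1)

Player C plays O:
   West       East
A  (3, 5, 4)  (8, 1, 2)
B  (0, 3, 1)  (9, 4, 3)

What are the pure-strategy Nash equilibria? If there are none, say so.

Player A against (West, I): payoffs 8, 7 → best response A.
Player A against (West, O): payoffs 3, 0 → best response A.
Player A against (East, I): payoffs 4, 3 → best response A.
Player A against (East, O): payoffs 8, 9 → best response B.
Player B against (A, I): payoffs 3, 8 → best response East.
Player B against (A, O): payoffs 5, 1 → best response West.
Player B against (B, I): payoffs 9, 8 → best response West.
Player B against (B, O): payoffs 3, 4 → best response East.
Player C against (A, West): payoffs 2, 4 → best response O.
Player C against (A, East): payoffs 3, 2 → best response I.
Player C against (B, West): payoffs 4, 1 → best response I.
Player C against (B, East): payoffs 1, 3 → best response O.
Mutual best responses: (A, West, O); (A, East, I); (B, East, O).

The pure Nash equilibria are (A, West, O); (A, East, I); (B, East, O).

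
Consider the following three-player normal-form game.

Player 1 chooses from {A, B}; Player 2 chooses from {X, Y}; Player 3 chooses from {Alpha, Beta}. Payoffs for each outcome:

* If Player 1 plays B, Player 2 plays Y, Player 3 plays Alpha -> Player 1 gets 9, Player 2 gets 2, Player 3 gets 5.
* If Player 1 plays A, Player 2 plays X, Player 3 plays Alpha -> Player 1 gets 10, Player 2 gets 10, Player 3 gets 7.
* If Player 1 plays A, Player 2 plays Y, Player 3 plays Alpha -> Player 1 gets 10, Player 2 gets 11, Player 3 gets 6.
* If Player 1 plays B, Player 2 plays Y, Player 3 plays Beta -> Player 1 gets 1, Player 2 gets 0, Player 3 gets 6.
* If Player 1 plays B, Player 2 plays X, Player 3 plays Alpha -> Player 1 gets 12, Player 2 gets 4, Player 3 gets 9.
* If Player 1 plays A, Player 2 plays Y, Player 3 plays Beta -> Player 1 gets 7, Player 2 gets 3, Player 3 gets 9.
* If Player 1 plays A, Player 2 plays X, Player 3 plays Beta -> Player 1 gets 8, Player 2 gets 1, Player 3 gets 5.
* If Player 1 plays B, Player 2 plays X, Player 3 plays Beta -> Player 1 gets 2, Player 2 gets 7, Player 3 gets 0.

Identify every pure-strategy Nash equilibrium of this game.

The pure Nash equilibria are (A, Y, Beta), (B, X, Alpha).

For each player, find the best response to each opponent profile; mutual best responses are the pure NE.
Player 1 against (X, Alpha): payoffs 10, 12 → best response B.
Player 1 against (X, Beta): payoffs 8, 2 → best response A.
Player 1 against (Y, Alpha): payoffs 10, 9 → best response A.
Player 1 against (Y, Beta): payoffs 7, 1 → best response A.
Player 2 against (A, Alpha): payoffs 10, 11 → best response Y.
Player 2 against (A, Beta): payoffs 1, 3 → best response Y.
Player 2 against (B, Alpha): payoffs 4, 2 → best response X.
Player 2 against (B, Beta): payoffs 7, 0 → best response X.
Player 3 against (A, X): payoffs 7, 5 → best response Alpha.
Player 3 against (A, Y): payoffs 6, 9 → best response Beta.
Player 3 against (B, X): payoffs 9, 0 → best response Alpha.
Player 3 against (B, Y): payoffs 5, 6 → best response Beta.
Mutual best responses: (A, Y, Beta); (B, X, Alpha).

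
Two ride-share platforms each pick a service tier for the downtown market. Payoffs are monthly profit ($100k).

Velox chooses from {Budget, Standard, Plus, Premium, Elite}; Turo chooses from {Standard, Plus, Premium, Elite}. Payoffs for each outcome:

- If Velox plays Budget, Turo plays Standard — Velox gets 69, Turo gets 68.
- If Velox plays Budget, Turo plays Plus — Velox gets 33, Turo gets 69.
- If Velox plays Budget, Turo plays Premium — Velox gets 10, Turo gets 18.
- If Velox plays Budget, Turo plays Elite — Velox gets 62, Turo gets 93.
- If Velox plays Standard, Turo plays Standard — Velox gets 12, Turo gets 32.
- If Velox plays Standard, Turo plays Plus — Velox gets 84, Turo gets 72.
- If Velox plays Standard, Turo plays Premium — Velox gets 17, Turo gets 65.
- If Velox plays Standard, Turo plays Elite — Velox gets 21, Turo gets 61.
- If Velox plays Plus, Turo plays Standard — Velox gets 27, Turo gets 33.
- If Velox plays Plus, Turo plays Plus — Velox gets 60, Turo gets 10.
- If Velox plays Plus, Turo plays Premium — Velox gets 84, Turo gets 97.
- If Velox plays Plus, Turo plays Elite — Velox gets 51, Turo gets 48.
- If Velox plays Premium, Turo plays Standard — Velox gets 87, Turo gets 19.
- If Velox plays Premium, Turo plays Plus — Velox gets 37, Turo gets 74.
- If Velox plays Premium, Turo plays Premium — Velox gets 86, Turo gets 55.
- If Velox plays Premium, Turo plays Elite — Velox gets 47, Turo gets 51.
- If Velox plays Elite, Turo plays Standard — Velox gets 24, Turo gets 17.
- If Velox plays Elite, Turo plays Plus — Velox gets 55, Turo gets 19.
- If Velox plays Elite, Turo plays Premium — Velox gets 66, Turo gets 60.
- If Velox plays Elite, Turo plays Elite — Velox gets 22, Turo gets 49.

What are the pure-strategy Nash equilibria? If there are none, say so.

The pure Nash equilibria are (Budget, Elite) and (Standard, Plus).

(Budget, Standard): Velox can switch to Premium (69 → 87). Not NE.
(Budget, Plus): Velox can switch to Standard (33 → 84). Not NE.
(Budget, Premium): Velox can switch to Standard (10 → 17). Not NE.
(Budget, Elite): Velox gets 62, best alternative 51; Turo gets 93, best alternative 69. No profitable deviation — NE.
(Standard, Standard): Velox can switch to Budget (12 → 69). Not NE.
(Standard, Plus): Velox gets 84, best alternative 60; Turo gets 72, best alternative 65. No profitable deviation — NE.
(Standard, Premium): Velox can switch to Plus (17 → 84). Not NE.
(Standard, Elite): Velox can switch to Budget (21 → 62). Not NE.
(The remaining 12 profiles each have a profitable deviation by the same check.)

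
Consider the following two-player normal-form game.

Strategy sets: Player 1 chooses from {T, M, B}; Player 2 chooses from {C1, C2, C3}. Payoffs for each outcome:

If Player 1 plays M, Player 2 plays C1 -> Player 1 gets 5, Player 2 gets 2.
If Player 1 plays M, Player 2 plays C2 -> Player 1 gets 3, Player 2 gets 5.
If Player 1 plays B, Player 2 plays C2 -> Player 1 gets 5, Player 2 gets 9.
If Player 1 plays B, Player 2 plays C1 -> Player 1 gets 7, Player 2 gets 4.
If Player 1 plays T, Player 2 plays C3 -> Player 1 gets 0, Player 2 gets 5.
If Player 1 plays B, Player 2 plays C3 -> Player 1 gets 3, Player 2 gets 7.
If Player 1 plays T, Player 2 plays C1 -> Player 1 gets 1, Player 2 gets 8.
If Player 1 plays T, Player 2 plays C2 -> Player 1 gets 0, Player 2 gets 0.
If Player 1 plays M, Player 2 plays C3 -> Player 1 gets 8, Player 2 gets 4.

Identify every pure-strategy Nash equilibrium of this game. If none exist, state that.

Pure NE: (B, C2)

For each strategy profile, look for a profitable unilateral deviation.
(T, C1): Player 1 can switch to M (1 → 5). Not NE.
(T, C2): Player 1 can switch to M (0 → 3). Not NE.
(T, C3): Player 1 can switch to M (0 → 8). Not NE.
(M, C1): Player 1 can switch to B (5 → 7). Not NE.
(M, C2): Player 1 can switch to B (3 → 5). Not NE.
(M, C3): Player 2 can switch to C2 (4 → 5). Not NE.
(B, C1): Player 2 can switch to C2 (4 → 9). Not NE.
(B, C2): Player 1 gets 5, best alternative 3; Player 2 gets 9, best alternative 7. No profitable deviation — NE.
(B, C3): Player 1 can switch to M (3 → 8). Not NE.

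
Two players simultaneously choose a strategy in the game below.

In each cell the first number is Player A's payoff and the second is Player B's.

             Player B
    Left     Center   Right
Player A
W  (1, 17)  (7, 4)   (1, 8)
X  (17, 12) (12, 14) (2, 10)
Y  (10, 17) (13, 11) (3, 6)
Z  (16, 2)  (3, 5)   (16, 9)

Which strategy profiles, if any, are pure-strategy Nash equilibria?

The unique pure-strategy Nash equilibrium is (Z, Right).

Check each profile: it is a Nash equilibrium iff no player can strictly gain by switching unilaterally.
(W, Left): Player A can switch to X (1 → 17). Not NE.
(W, Center): Player A can switch to X (7 → 12). Not NE.
(W, Right): Player A can switch to X (1 → 2). Not NE.
(X, Left): Player B can switch to Center (12 → 14). Not NE.
(X, Center): Player A can switch to Y (12 → 13). Not NE.
(X, Right): Player A can switch to Y (2 → 3). Not NE.
(Z, Right): Player A gets 16, best alternative 3; Player B gets 9, best alternative 5. No profitable deviation — NE.
(The remaining 5 profiles each have a profitable deviation by the same check.)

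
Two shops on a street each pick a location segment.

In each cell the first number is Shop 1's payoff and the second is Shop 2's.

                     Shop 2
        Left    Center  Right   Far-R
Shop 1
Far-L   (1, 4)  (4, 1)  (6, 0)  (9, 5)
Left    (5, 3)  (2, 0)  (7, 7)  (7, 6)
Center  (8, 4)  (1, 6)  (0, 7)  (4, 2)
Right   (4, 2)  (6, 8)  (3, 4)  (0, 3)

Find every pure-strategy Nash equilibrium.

The pure Nash equilibria are (Far-L, Far-R), (Left, Right), (Right, Center).

Shop 1 against Left: payoffs 1, 5, 8, 4 → best response Center.
Shop 1 against Center: payoffs 4, 2, 1, 6 → best response Right.
Shop 1 against Right: payoffs 6, 7, 0, 3 → best response Left.
Shop 1 against Far-R: payoffs 9, 7, 4, 0 → best response Far-L.
Shop 2 against Far-L: payoffs 4, 1, 0, 5 → best response Far-R.
Shop 2 against Left: payoffs 3, 0, 7, 6 → best response Right.
Shop 2 against Center: payoffs 4, 6, 7, 2 → best response Right.
Shop 2 against Right: payoffs 2, 8, 4, 3 → best response Center.
Mutual best responses: (Far-L, Far-R); (Left, Right); (Right, Center).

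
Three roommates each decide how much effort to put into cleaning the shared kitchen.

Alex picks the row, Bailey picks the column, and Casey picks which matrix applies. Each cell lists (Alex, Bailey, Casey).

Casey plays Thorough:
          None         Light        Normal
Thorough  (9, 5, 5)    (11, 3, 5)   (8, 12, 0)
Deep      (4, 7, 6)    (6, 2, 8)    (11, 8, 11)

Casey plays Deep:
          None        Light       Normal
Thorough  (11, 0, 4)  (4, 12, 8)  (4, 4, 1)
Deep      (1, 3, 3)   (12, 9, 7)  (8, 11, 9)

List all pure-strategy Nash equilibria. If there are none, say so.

The unique pure-strategy Nash equilibrium is (Deep, Normal, Thorough).

Mark each player's best response to every combination of opponents' strategies; a profile where every player is best-responding is a pure Nash equilibrium.
Alex against (None, Thorough): payoffs 9, 4 → best response Thorough.
Alex against (None, Deep): payoffs 11, 1 → best response Thorough.
Alex against (Light, Thorough): payoffs 11, 6 → best response Thorough.
Alex against (Light, Deep): payoffs 4, 12 → best response Deep.
Alex against (Normal, Thorough): payoffs 8, 11 → best response Deep.
Alex against (Normal, Deep): payoffs 4, 8 → best response Deep.
Bailey against (Thorough, Thorough): payoffs 5, 3, 12 → best response Normal.
Bailey against (Thorough, Deep): payoffs 0, 12, 4 → best response Light.
Bailey against (Deep, Thorough): payoffs 7, 2, 8 → best response Normal.
Bailey against (Deep, Deep): payoffs 3, 9, 11 → best response Normal.
Casey against (Thorough, None): payoffs 5, 4 → best response Thorough.
Casey against (Thorough, Light): payoffs 5, 8 → best response Deep.
Casey against (Thorough, Normal): payoffs 0, 1 → best response Deep.
Casey against (Deep, None): payoffs 6, 3 → best response Thorough.
Casey against (Deep, Light): payoffs 8, 7 → best response Thorough.
Casey against (Deep, Normal): payoffs 11, 9 → best response Thorough.
Mutual best responses: (Deep, Normal, Thorough).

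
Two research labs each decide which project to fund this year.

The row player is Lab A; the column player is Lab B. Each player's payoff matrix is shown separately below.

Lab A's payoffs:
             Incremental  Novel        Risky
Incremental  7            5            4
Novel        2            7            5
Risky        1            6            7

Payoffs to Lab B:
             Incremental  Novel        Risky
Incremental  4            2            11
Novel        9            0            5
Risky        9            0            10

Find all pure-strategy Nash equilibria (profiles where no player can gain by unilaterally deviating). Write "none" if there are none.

(Incremental, Incremental): Lab B can switch to Risky (4 → 11). Not NE.
(Incremental, Novel): Lab A can switch to Novel (5 → 7). Not NE.
(Incremental, Risky): Lab A can switch to Novel (4 → 5). Not NE.
(Novel, Incremental): Lab A can switch to Incremental (2 → 7). Not NE.
(Novel, Novel): Lab B can switch to Incremental (0 → 9). Not NE.
(Novel, Risky): Lab A can switch to Risky (5 → 7). Not NE.
(Risky, Incremental): Lab A can switch to Incremental (1 → 7). Not NE.
(Risky, Novel): Lab A can switch to Novel (6 → 7). Not NE.
(Risky, Risky): Lab A gets 7, best alternative 5; Lab B gets 10, best alternative 9. No profitable deviation — NE.

(Risky, Risky)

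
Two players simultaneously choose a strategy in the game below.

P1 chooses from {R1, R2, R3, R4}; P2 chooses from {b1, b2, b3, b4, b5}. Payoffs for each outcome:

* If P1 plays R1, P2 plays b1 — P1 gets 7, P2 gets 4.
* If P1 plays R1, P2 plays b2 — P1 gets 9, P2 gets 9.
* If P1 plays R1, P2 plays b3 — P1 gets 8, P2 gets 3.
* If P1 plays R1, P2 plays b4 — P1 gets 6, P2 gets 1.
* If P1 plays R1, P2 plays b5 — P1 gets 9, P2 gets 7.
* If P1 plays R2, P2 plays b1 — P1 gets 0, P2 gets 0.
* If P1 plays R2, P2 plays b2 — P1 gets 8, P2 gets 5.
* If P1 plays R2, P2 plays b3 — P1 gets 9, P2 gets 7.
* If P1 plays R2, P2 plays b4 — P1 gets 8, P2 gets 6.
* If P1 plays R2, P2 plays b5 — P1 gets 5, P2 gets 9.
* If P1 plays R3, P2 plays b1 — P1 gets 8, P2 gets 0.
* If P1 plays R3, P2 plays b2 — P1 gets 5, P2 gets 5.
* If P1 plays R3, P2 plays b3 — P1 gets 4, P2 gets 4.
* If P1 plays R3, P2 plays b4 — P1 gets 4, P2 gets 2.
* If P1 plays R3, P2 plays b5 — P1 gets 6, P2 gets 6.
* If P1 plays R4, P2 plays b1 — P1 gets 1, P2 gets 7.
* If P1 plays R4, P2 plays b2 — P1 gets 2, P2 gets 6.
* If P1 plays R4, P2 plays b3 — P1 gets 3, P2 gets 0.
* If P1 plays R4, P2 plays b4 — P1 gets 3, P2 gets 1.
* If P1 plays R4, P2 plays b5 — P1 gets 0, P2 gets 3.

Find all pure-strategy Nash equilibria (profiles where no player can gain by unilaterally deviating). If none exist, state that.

Check each profile: it is a Nash equilibrium iff no player can strictly gain by switching unilaterally.
(R1, b1): P1 can switch to R3 (7 → 8). Not NE.
(R1, b2): P1 gets 9, best alternative 8; P2 gets 9, best alternative 7. No profitable deviation — NE.
(R1, b3): P1 can switch to R2 (8 → 9). Not NE.
(R1, b4): P1 can switch to R2 (6 → 8). Not NE.
(R1, b5): P2 can switch to b2 (7 → 9). Not NE.
(R2, b1): P1 can switch to R1 (0 → 7). Not NE.
(R2, b2): P1 can switch to R1 (8 → 9). Not NE.
(R2, b3): P2 can switch to b5 (7 → 9). Not NE.
(R2, b4): P2 can switch to b3 (6 → 7). Not NE.
(The remaining 11 profiles each have a profitable deviation by the same check.)

Pure NE: (R1, b2)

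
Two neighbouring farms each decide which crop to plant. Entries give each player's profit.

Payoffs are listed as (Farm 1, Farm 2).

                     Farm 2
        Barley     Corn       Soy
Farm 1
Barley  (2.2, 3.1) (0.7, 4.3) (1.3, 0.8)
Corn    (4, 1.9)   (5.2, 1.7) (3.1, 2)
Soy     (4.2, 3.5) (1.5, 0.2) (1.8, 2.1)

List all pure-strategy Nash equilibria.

The pure Nash equilibria are (Corn, Soy), (Soy, Barley).

For each player, find the best response to each opponent profile; mutual best responses are the pure NE.
Farm 1 against Barley: payoffs 2.2, 4, 4.2 → best response Soy.
Farm 1 against Corn: payoffs 0.7, 5.2, 1.5 → best response Corn.
Farm 1 against Soy: payoffs 1.3, 3.1, 1.8 → best response Corn.
Farm 2 against Barley: payoffs 3.1, 4.3, 0.8 → best response Corn.
Farm 2 against Corn: payoffs 1.9, 1.7, 2 → best response Soy.
Farm 2 against Soy: payoffs 3.5, 0.2, 2.1 → best response Barley.
Mutual best responses: (Corn, Soy); (Soy, Barley).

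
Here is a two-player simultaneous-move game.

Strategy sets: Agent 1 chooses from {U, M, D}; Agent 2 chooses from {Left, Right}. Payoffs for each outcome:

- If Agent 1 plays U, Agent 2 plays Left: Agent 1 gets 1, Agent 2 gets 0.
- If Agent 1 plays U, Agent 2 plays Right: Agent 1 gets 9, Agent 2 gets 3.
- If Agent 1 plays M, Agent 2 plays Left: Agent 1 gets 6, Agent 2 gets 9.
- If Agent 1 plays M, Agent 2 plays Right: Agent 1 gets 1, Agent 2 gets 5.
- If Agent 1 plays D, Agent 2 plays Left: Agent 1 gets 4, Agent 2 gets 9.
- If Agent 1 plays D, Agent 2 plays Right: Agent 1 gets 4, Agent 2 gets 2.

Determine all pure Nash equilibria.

Pure-strategy Nash equilibria: (U, Right); (M, Left)

(U, Left): Agent 1 can switch to M (1 → 6). Not NE.
(U, Right): Agent 1 gets 9, best alternative 4; Agent 2 gets 3, best alternative 0. No profitable deviation — NE.
(M, Left): Agent 1 gets 6, best alternative 4; Agent 2 gets 9, best alternative 5. No profitable deviation — NE.
(M, Right): Agent 1 can switch to U (1 → 9). Not NE.
(D, Left): Agent 1 can switch to M (4 → 6). Not NE.
(D, Right): Agent 1 can switch to U (4 → 9). Not NE.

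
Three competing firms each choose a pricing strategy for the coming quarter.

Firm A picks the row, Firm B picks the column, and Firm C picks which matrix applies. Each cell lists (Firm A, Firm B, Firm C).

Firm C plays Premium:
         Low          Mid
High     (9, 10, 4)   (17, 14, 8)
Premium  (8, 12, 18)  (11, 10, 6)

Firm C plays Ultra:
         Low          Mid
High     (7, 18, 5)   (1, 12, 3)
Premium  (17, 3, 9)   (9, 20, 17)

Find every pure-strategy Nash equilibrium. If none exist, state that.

Check each profile: it is a Nash equilibrium iff no player can strictly gain by switching unilaterally.
(High, Low, Premium): Firm B can switch to Mid (10 → 14). Not NE.
(High, Low, Ultra): Firm A can switch to Premium (7 → 17). Not NE.
(High, Mid, Premium): Firm A gets 17, best alternative 11; Firm B gets 14, best alternative 10; Firm C gets 8, best alternative 3. No profitable deviation — NE.
(High, Mid, Ultra): Firm A can switch to Premium (1 → 9). Not NE.
(Premium, Low, Premium): Firm A can switch to High (8 → 9). Not NE.
(Premium, Low, Ultra): Firm B can switch to Mid (3 → 20). Not NE.
(Premium, Mid, Premium): Firm A can switch to High (11 → 17). Not NE.
(Premium, Mid, Ultra): Firm A gets 9, best alternative 1; Firm B gets 20, best alternative 3; Firm C gets 17, best alternative 6. No profitable deviation — NE.

The pure Nash equilibria are (High, Mid, Premium) and (Premium, Mid, Ultra).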